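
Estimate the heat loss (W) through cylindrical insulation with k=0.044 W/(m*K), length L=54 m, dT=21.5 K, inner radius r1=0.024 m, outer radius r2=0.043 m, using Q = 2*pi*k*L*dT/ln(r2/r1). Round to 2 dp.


Q = 2*pi*0.044*54*21.5/ln(0.043/0.024) = 550.41 W

550.41 W


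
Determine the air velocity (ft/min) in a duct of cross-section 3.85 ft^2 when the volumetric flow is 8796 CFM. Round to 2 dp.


V = 8796 / 3.85 = 2284.68 ft/min

2284.68 ft/min


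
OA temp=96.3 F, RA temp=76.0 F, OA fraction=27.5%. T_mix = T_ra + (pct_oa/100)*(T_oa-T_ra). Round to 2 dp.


T_mix = 76.0 + (27.5/100)*(96.3-76.0) = 81.58 F

81.58 F


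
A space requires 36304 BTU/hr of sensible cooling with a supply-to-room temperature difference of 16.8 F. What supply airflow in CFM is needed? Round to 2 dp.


CFM = 36304 / (1.08 * 16.8) = 2000.88

2000.88 CFM


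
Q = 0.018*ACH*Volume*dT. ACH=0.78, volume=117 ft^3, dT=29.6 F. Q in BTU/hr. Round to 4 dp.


Q = 0.018 * 0.78 * 117 * 29.6 = 48.6233 BTU/hr

48.6233 BTU/hr


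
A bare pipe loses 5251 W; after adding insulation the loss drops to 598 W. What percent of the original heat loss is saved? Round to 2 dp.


Savings = ((5251-598)/5251)*100 = 88.61 %

88.61 %


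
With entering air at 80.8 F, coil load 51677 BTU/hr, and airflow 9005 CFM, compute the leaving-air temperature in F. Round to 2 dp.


dT = 51677/(1.08*9005) = 5.3136
T_leave = 80.8 - 5.3136 = 75.49 F

75.49 F


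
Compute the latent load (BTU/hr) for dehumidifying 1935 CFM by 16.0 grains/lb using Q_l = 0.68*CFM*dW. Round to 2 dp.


Q = 0.68 * 1935 * 16.0 = 21052.80 BTU/hr

21052.80 BTU/hr


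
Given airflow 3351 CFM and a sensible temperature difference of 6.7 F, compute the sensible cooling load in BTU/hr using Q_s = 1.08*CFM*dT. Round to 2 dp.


Q = 1.08 * 3351 * 6.7 = 24247.84 BTU/hr

24247.84 BTU/hr


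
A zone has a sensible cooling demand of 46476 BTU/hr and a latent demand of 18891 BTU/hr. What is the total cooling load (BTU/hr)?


Qt = 46476 + 18891 = 65367 BTU/hr

65367 BTU/hr


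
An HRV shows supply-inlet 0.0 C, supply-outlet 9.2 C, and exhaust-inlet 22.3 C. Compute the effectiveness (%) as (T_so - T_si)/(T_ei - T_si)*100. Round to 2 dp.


eff = (9.2-0.0)/(22.3-0.0)*100 = 41.26 %

41.26 %


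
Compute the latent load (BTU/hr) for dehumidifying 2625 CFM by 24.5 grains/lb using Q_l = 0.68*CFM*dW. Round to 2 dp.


Q = 0.68 * 2625 * 24.5 = 43732.50 BTU/hr

43732.50 BTU/hr


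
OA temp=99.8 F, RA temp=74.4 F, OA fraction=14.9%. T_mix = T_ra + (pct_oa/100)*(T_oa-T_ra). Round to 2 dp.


T_mix = 74.4 + (14.9/100)*(99.8-74.4) = 78.18 F

78.18 F


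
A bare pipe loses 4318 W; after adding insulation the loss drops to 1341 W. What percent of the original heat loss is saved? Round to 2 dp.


Savings = ((4318-1341)/4318)*100 = 68.94 %

68.94 %


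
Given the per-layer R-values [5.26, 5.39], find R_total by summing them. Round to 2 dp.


R_total = 5.26 + 5.39 = 10.65

10.65


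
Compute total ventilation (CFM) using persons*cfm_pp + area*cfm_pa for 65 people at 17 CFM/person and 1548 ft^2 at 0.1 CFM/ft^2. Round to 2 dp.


Total = 65*17 + 1548*0.1 = 1259.80 CFM

1259.80 CFM


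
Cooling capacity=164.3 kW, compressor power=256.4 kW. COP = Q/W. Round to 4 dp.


COP = 164.3 / 256.4 = 0.6408

0.6408


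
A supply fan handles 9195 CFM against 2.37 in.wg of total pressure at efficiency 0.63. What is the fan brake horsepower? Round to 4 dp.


BHP = 9195 * 2.37 / (6356 * 0.63) = 5.4422 hp

5.4422 hp


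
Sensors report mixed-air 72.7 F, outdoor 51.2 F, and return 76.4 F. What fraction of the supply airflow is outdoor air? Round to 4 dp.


frac = (72.7 - 76.4) / (51.2 - 76.4) = 0.1468

0.1468


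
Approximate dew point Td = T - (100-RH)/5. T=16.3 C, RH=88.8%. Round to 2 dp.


Td = 16.3 - (100-88.8)/5 = 14.06 C

14.06 C


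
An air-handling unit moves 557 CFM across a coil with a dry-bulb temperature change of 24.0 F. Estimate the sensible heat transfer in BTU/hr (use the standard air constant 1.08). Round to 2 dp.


Q = 1.08 * 557 * 24.0 = 14437.44 BTU/hr

14437.44 BTU/hr


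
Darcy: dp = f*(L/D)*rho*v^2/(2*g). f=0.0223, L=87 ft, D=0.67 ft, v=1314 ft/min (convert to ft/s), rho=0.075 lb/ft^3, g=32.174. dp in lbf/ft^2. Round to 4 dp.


v_fps = 1314/60 = 21.9 ft/s
dp = 0.0223*(87/0.67)*0.075*21.9^2/(2*32.174) = 1.6187 lbf/ft^2

1.6187 lbf/ft^2


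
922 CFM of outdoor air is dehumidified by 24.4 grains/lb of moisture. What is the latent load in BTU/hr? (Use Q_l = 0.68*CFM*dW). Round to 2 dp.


Q = 0.68 * 922 * 24.4 = 15297.82 BTU/hr

15297.82 BTU/hr


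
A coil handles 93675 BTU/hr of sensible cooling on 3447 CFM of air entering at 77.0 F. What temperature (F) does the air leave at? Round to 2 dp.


dT = 93675/(1.08*3447) = 25.1628
T_leave = 77.0 - 25.1628 = 51.84 F

51.84 F


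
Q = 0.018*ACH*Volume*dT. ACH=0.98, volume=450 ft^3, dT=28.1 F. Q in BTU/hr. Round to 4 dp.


Q = 0.018 * 0.98 * 450 * 28.1 = 223.0578 BTU/hr

223.0578 BTU/hr


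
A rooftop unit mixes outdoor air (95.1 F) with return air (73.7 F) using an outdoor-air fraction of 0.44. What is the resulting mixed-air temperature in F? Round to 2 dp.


T_mix = 0.44*95.1 + 0.56*73.7 = 83.12 F

83.12 F


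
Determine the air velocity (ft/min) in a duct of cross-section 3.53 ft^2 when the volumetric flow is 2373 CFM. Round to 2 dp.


V = 2373 / 3.53 = 672.24 ft/min

672.24 ft/min


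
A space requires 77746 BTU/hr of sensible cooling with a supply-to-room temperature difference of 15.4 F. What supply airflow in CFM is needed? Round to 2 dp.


CFM = 77746 / (1.08 * 15.4) = 4674.48

4674.48 CFM


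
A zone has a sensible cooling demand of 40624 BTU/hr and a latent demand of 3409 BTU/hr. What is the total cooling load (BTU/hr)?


Qt = 40624 + 3409 = 44033 BTU/hr

44033 BTU/hr


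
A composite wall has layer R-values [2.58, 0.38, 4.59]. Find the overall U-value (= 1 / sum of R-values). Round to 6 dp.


R_total = 2.58 + 0.38 + 4.59 = 7.55
U = 1/7.55 = 0.132450

0.132450


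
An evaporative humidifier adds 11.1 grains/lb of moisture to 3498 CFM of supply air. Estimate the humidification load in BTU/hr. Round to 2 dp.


Q = 0.68 * 3498 * 11.1 = 26402.90 BTU/hr

26402.90 BTU/hr


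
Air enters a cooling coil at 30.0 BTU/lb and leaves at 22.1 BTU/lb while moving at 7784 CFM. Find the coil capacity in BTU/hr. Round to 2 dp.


Q = 4.5 * 7784 * (30.0 - 22.1) = 276721.20 BTU/hr

276721.20 BTU/hr


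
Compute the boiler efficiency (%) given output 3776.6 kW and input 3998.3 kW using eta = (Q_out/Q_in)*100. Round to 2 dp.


eta = (3776.6/3998.3)*100 = 94.46 %

94.46 %


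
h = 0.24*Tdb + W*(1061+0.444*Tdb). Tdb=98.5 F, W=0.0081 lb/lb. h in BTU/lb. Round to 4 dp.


h = 0.24*98.5 + 0.0081*(1061+0.444*98.5) = 32.5883 BTU/lb

32.5883 BTU/lb


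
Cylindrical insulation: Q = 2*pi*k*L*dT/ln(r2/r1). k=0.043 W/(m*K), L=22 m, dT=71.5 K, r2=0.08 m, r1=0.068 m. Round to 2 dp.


Q = 2*pi*0.043*22*71.5/ln(0.08/0.068) = 2615.01 W

2615.01 W


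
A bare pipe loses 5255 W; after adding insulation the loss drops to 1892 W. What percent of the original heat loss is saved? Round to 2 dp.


Savings = ((5255-1892)/5255)*100 = 64.00 %

64.00 %


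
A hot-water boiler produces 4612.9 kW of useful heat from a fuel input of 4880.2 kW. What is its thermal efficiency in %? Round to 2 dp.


eta = (4612.9/4880.2)*100 = 94.52 %

94.52 %


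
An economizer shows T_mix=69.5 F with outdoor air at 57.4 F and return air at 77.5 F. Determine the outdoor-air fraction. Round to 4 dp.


frac = (69.5 - 77.5) / (57.4 - 77.5) = 0.3980

0.3980


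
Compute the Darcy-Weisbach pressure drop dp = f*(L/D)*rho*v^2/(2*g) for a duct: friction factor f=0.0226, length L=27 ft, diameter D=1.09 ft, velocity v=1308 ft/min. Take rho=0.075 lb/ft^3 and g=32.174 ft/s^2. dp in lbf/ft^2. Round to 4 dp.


v_fps = 1308/60 = 21.8 ft/s
dp = 0.0226*(27/1.09)*0.075*21.8^2/(2*32.174) = 0.3101 lbf/ft^2

0.3101 lbf/ft^2


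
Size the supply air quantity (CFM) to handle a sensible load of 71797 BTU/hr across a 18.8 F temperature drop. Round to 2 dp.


CFM = 71797 / (1.08 * 18.8) = 3536.10

3536.10 CFM


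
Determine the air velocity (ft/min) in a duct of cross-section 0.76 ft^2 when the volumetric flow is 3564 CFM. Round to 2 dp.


V = 3564 / 0.76 = 4689.47 ft/min

4689.47 ft/min


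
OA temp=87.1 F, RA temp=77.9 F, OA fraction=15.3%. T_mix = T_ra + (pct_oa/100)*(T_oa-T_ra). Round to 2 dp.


T_mix = 77.9 + (15.3/100)*(87.1-77.9) = 79.31 F

79.31 F


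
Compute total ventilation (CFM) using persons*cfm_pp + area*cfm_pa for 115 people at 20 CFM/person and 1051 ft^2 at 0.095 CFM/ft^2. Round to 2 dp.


Total = 115*20 + 1051*0.095 = 2399.85 CFM

2399.85 CFM


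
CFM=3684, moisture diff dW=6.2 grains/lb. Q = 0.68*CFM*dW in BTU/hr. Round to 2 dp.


Q = 0.68 * 3684 * 6.2 = 15531.74 BTU/hr

15531.74 BTU/hr


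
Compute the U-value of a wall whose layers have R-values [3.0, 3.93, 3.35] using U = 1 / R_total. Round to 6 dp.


R_total = 3.0 + 3.93 + 3.35 = 10.28
U = 1/10.28 = 0.097276

0.097276


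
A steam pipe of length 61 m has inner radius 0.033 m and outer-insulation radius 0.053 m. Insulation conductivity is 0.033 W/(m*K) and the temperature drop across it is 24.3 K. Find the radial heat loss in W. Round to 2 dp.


Q = 2*pi*0.033*61*24.3/ln(0.053/0.033) = 648.71 W

648.71 W


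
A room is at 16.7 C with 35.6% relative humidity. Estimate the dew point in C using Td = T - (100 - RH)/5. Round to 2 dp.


Td = 16.7 - (100-35.6)/5 = 3.82 C

3.82 C


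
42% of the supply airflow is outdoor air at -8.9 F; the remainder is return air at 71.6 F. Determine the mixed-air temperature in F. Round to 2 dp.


T_mix = 0.42*(-8.9) + 0.58*71.6 = 37.79 F

37.79 F


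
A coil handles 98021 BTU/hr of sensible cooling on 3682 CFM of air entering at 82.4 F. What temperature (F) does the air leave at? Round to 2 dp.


dT = 98021/(1.08*3682) = 24.6497
T_leave = 82.4 - 24.6497 = 57.75 F

57.75 F


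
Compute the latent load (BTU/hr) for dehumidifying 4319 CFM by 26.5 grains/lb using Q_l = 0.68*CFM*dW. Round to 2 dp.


Q = 0.68 * 4319 * 26.5 = 77828.38 BTU/hr

77828.38 BTU/hr


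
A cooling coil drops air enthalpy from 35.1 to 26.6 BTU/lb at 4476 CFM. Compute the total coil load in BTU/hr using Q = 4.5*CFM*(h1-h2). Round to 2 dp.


Q = 4.5 * 4476 * (35.1 - 26.6) = 171207.00 BTU/hr

171207.00 BTU/hr


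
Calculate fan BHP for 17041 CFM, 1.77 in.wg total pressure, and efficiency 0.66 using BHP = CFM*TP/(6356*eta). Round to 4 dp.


BHP = 17041 * 1.77 / (6356 * 0.66) = 7.1902 hp

7.1902 hp


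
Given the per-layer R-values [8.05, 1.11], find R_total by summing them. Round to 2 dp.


R_total = 8.05 + 1.11 = 9.16

9.16


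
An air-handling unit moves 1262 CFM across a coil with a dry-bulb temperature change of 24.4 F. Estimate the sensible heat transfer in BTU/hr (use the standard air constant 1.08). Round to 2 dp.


Q = 1.08 * 1262 * 24.4 = 33256.22 BTU/hr

33256.22 BTU/hr


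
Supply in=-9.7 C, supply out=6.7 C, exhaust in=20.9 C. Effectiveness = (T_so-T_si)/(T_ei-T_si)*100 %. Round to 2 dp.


eff = (6.7-(-9.7))/(20.9-(-9.7))*100 = 53.59 %

53.59 %


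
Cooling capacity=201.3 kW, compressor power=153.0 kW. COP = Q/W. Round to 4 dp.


COP = 201.3 / 153.0 = 1.3157

1.3157


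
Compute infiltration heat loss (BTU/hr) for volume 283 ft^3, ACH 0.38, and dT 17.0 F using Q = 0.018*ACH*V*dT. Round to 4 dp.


Q = 0.018 * 0.38 * 283 * 17.0 = 32.9072 BTU/hr

32.9072 BTU/hr


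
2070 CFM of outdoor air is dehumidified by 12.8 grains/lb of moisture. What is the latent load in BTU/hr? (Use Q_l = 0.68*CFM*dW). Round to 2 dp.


Q = 0.68 * 2070 * 12.8 = 18017.28 BTU/hr

18017.28 BTU/hr


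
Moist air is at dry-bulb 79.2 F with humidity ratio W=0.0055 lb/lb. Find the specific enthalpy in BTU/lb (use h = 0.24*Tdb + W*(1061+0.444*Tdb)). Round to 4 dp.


h = 0.24*79.2 + 0.0055*(1061+0.444*79.2) = 25.0369 BTU/lb

25.0369 BTU/lb


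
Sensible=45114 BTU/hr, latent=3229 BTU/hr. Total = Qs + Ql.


Qt = 45114 + 3229 = 48343 BTU/hr

48343 BTU/hr


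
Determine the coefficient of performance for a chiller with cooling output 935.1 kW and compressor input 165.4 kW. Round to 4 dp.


COP = 935.1 / 165.4 = 5.6536

5.6536


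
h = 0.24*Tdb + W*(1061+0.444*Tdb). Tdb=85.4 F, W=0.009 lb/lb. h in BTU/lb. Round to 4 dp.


h = 0.24*85.4 + 0.009*(1061+0.444*85.4) = 30.3863 BTU/lb

30.3863 BTU/lb


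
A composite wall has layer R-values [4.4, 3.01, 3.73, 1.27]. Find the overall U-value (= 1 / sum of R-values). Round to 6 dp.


R_total = 4.4 + 3.01 + 3.73 + 1.27 = 12.41
U = 1/12.41 = 0.080580

0.080580


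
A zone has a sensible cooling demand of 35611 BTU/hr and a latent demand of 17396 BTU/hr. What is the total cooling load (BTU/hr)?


Qt = 35611 + 17396 = 53007 BTU/hr

53007 BTU/hr


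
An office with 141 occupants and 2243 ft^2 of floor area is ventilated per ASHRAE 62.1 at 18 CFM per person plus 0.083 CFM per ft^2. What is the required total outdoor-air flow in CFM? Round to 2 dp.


Total = 141*18 + 2243*0.083 = 2724.17 CFM

2724.17 CFM


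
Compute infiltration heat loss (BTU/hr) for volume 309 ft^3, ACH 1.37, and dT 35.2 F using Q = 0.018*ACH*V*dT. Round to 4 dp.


Q = 0.018 * 1.37 * 309 * 35.2 = 268.2219 BTU/hr

268.2219 BTU/hr


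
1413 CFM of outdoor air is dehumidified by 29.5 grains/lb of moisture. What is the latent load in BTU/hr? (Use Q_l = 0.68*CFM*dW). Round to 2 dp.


Q = 0.68 * 1413 * 29.5 = 28344.78 BTU/hr

28344.78 BTU/hr


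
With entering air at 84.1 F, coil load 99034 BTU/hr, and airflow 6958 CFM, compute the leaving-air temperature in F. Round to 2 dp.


dT = 99034/(1.08*6958) = 13.1788
T_leave = 84.1 - 13.1788 = 70.92 F

70.92 F


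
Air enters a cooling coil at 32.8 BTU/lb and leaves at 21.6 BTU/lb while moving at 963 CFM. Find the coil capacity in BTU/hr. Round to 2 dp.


Q = 4.5 * 963 * (32.8 - 21.6) = 48535.20 BTU/hr

48535.20 BTU/hr


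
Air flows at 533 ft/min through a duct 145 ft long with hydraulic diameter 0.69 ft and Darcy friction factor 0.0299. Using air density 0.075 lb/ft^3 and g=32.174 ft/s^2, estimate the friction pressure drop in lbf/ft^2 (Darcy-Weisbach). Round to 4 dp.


v_fps = 533/60 = 8.8833 ft/s
dp = 0.0299*(145/0.69)*0.075*8.8833^2/(2*32.174) = 0.5779 lbf/ft^2

0.5779 lbf/ft^2


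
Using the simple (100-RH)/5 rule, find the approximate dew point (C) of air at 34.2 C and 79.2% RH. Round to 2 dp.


Td = 34.2 - (100-79.2)/5 = 30.04 C

30.04 C


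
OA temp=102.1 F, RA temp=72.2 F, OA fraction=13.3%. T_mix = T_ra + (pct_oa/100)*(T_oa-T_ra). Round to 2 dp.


T_mix = 72.2 + (13.3/100)*(102.1-72.2) = 76.18 F

76.18 F


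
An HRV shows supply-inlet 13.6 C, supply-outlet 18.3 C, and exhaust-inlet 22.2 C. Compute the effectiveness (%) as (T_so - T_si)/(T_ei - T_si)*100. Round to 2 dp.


eff = (18.3-13.6)/(22.2-13.6)*100 = 54.65 %

54.65 %


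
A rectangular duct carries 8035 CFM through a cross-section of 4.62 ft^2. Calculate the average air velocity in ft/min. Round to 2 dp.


V = 8035 / 4.62 = 1739.18 ft/min

1739.18 ft/min


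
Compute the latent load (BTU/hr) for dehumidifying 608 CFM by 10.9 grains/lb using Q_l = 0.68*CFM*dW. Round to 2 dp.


Q = 0.68 * 608 * 10.9 = 4506.50 BTU/hr

4506.50 BTU/hr


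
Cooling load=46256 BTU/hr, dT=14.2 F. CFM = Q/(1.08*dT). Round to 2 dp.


CFM = 46256 / (1.08 * 14.2) = 3016.17

3016.17 CFM


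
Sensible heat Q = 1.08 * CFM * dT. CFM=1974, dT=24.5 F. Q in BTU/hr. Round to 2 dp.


Q = 1.08 * 1974 * 24.5 = 52232.04 BTU/hr

52232.04 BTU/hr


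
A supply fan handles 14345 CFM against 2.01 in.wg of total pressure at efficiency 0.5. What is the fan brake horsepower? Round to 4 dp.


BHP = 14345 * 2.01 / (6356 * 0.5) = 9.0728 hp

9.0728 hp


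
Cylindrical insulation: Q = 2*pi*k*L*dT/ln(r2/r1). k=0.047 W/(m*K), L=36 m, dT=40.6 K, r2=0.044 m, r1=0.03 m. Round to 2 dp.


Q = 2*pi*0.047*36*40.6/ln(0.044/0.03) = 1126.98 W

1126.98 W


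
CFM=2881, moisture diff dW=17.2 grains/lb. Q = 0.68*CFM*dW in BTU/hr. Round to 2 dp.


Q = 0.68 * 2881 * 17.2 = 33696.18 BTU/hr

33696.18 BTU/hr


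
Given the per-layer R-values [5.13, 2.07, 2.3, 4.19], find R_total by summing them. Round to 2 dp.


R_total = 5.13 + 2.07 + 2.3 + 4.19 = 13.69

13.69


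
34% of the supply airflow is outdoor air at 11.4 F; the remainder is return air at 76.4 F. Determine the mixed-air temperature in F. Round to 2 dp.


T_mix = 0.34*11.4 + 0.66*76.4 = 54.30 F

54.30 F


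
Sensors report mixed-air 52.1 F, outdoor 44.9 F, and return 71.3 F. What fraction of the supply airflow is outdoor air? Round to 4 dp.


frac = (52.1 - 71.3) / (44.9 - 71.3) = 0.7273

0.7273


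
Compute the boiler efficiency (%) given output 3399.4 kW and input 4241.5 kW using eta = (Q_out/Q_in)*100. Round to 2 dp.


eta = (3399.4/4241.5)*100 = 80.15 %

80.15 %


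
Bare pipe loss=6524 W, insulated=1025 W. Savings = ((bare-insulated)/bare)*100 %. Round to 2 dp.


Savings = ((6524-1025)/6524)*100 = 84.29 %

84.29 %


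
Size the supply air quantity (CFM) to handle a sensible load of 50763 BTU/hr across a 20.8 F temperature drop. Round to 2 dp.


CFM = 50763 / (1.08 * 20.8) = 2259.75

2259.75 CFM


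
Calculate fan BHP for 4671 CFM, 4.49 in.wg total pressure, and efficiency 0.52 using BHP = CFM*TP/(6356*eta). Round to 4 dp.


BHP = 4671 * 4.49 / (6356 * 0.52) = 6.3455 hp

6.3455 hp


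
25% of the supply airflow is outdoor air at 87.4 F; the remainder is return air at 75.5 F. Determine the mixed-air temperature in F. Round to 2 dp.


T_mix = 0.25*87.4 + 0.75*75.5 = 78.48 F

78.48 F


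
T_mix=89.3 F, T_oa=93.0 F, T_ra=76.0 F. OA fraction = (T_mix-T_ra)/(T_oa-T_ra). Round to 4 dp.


frac = (89.3 - 76.0) / (93.0 - 76.0) = 0.7824

0.7824


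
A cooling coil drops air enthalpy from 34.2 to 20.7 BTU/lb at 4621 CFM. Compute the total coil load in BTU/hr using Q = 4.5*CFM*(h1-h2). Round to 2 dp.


Q = 4.5 * 4621 * (34.2 - 20.7) = 280725.75 BTU/hr

280725.75 BTU/hr


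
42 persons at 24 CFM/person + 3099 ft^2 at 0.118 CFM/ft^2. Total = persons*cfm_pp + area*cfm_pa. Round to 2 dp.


Total = 42*24 + 3099*0.118 = 1373.68 CFM

1373.68 CFM


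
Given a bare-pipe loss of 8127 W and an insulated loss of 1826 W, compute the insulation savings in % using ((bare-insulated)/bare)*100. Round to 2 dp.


Savings = ((8127-1826)/8127)*100 = 77.53 %

77.53 %


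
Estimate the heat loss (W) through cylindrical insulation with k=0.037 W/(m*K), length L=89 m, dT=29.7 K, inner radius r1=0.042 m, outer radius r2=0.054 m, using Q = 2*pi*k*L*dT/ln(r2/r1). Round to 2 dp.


Q = 2*pi*0.037*89*29.7/ln(0.054/0.042) = 2445.18 W

2445.18 W


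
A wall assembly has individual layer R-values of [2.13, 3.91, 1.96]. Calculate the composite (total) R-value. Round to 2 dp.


R_total = 2.13 + 3.91 + 1.96 = 8.00

8.00


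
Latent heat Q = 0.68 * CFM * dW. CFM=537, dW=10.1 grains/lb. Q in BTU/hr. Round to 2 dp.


Q = 0.68 * 537 * 10.1 = 3688.12 BTU/hr

3688.12 BTU/hr


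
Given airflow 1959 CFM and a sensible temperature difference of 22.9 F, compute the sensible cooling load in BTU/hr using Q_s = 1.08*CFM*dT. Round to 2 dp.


Q = 1.08 * 1959 * 22.9 = 48449.99 BTU/hr

48449.99 BTU/hr


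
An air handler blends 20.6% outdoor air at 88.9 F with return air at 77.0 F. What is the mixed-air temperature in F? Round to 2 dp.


T_mix = 77.0 + (20.6/100)*(88.9-77.0) = 79.45 F

79.45 F


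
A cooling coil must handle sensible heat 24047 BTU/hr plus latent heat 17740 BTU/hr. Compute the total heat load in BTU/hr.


Qt = 24047 + 17740 = 41787 BTU/hr

41787 BTU/hr


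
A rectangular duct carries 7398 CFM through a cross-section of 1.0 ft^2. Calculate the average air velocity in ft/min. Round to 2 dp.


V = 7398 / 1.0 = 7398.00 ft/min

7398.00 ft/min


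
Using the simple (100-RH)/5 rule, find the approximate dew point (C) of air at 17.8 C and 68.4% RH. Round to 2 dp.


Td = 17.8 - (100-68.4)/5 = 11.48 C

11.48 C


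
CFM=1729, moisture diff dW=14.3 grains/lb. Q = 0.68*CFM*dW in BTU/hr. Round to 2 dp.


Q = 0.68 * 1729 * 14.3 = 16812.80 BTU/hr

16812.80 BTU/hr


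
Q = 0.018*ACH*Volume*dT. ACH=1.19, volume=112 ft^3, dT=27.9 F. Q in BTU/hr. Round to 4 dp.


Q = 0.018 * 1.19 * 112 * 27.9 = 66.9332 BTU/hr

66.9332 BTU/hr


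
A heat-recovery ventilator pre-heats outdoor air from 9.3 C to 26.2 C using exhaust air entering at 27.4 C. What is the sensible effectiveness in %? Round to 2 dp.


eff = (26.2-9.3)/(27.4-9.3)*100 = 93.37 %

93.37 %


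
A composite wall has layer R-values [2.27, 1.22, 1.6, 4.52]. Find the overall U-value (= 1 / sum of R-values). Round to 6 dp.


R_total = 2.27 + 1.22 + 1.6 + 4.52 = 9.61
U = 1/9.61 = 0.104058

0.104058


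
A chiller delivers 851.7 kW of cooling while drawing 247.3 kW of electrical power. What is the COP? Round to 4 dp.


COP = 851.7 / 247.3 = 3.4440

3.4440


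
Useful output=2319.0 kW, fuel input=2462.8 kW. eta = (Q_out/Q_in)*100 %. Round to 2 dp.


eta = (2319.0/2462.8)*100 = 94.16 %

94.16 %


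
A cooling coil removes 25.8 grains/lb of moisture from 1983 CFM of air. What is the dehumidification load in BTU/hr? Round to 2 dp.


Q = 0.68 * 1983 * 25.8 = 34789.75 BTU/hr

34789.75 BTU/hr


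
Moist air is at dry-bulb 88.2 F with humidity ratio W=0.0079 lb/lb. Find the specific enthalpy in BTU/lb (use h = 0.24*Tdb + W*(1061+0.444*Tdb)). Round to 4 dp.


h = 0.24*88.2 + 0.0079*(1061+0.444*88.2) = 29.8593 BTU/lb

29.8593 BTU/lb


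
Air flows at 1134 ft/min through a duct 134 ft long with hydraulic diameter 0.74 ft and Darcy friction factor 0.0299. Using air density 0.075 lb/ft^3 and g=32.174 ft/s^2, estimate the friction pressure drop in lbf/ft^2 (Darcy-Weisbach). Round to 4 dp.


v_fps = 1134/60 = 18.9 ft/s
dp = 0.0299*(134/0.74)*0.075*18.9^2/(2*32.174) = 2.2542 lbf/ft^2

2.2542 lbf/ft^2


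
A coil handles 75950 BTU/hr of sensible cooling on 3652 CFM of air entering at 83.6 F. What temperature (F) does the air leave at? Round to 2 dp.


dT = 75950/(1.08*3652) = 19.2563
T_leave = 83.6 - 19.2563 = 64.34 F

64.34 F


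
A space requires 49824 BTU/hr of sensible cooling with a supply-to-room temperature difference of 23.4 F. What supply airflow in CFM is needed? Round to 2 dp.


CFM = 49824 / (1.08 * 23.4) = 1971.51

1971.51 CFM


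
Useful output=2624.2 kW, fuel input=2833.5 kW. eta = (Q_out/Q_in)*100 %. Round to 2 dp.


eta = (2624.2/2833.5)*100 = 92.61 %

92.61 %


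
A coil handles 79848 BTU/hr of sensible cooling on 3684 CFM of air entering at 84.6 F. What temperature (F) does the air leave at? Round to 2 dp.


dT = 79848/(1.08*3684) = 20.0688
T_leave = 84.6 - 20.0688 = 64.53 F

64.53 F


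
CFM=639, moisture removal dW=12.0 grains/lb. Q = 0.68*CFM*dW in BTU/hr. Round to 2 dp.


Q = 0.68 * 639 * 12.0 = 5214.24 BTU/hr

5214.24 BTU/hr


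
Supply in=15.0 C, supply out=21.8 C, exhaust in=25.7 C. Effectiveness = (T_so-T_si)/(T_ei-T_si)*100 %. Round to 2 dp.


eff = (21.8-15.0)/(25.7-15.0)*100 = 63.55 %

63.55 %


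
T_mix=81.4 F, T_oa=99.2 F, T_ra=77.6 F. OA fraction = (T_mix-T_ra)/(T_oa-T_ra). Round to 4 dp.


frac = (81.4 - 77.6) / (99.2 - 77.6) = 0.1759

0.1759


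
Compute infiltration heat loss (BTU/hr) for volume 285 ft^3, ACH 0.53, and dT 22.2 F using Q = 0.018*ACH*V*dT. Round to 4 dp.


Q = 0.018 * 0.53 * 285 * 22.2 = 60.3596 BTU/hr

60.3596 BTU/hr


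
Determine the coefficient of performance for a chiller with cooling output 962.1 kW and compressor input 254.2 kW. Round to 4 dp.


COP = 962.1 / 254.2 = 3.7848

3.7848


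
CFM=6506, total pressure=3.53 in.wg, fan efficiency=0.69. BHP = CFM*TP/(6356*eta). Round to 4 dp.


BHP = 6506 * 3.53 / (6356 * 0.69) = 5.2367 hp

5.2367 hp


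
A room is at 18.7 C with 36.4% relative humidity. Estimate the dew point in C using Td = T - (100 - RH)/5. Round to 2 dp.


Td = 18.7 - (100-36.4)/5 = 5.98 C

5.98 C


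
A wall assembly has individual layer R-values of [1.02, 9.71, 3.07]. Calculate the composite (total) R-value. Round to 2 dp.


R_total = 1.02 + 9.71 + 3.07 = 13.80

13.80


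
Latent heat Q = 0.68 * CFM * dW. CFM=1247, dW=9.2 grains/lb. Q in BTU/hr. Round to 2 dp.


Q = 0.68 * 1247 * 9.2 = 7801.23 BTU/hr

7801.23 BTU/hr


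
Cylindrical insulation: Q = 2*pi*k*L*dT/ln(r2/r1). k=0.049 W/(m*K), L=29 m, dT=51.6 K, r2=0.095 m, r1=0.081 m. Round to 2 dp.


Q = 2*pi*0.049*29*51.6/ln(0.095/0.081) = 2889.75 W

2889.75 W


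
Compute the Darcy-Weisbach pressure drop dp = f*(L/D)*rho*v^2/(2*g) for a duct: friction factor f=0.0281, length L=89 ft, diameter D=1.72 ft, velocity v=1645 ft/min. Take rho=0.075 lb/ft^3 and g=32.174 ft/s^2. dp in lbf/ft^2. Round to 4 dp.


v_fps = 1645/60 = 27.4167 ft/s
dp = 0.0281*(89/1.72)*0.075*27.4167^2/(2*32.174) = 1.2739 lbf/ft^2

1.2739 lbf/ft^2


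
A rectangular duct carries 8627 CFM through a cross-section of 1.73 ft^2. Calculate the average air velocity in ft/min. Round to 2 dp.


V = 8627 / 1.73 = 4986.71 ft/min

4986.71 ft/min


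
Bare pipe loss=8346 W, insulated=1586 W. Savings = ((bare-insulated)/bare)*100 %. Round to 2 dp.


Savings = ((8346-1586)/8346)*100 = 81.00 %

81.00 %


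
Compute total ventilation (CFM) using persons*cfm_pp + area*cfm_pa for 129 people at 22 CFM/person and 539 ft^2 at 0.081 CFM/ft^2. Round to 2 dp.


Total = 129*22 + 539*0.081 = 2881.66 CFM

2881.66 CFM


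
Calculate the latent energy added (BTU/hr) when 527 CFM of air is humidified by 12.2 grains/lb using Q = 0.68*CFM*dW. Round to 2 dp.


Q = 0.68 * 527 * 12.2 = 4371.99 BTU/hr

4371.99 BTU/hr


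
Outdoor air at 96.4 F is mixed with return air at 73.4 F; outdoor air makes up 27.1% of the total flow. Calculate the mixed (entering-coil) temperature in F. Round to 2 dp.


T_mix = 73.4 + (27.1/100)*(96.4-73.4) = 79.63 F

79.63 F


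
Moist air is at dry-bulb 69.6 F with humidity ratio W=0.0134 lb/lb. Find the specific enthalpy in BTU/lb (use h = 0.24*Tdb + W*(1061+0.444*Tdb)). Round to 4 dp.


h = 0.24*69.6 + 0.0134*(1061+0.444*69.6) = 31.3355 BTU/lb

31.3355 BTU/lb


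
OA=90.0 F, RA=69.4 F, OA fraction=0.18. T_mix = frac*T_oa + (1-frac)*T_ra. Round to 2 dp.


T_mix = 0.18*90.0 + 0.82*69.4 = 73.11 F

73.11 F


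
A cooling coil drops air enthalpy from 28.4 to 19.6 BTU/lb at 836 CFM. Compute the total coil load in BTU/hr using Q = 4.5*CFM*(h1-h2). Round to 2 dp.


Q = 4.5 * 836 * (28.4 - 19.6) = 33105.60 BTU/hr

33105.60 BTU/hr


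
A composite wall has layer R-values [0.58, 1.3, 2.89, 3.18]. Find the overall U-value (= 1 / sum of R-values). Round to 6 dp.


R_total = 0.58 + 1.3 + 2.89 + 3.18 = 7.95
U = 1/7.95 = 0.125786

0.125786


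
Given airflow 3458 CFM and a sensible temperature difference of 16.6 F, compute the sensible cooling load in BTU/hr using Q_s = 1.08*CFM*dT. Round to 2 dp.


Q = 1.08 * 3458 * 16.6 = 61995.02 BTU/hr

61995.02 BTU/hr


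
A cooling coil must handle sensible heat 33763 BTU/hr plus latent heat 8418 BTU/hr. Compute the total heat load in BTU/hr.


Qt = 33763 + 8418 = 42181 BTU/hr

42181 BTU/hr


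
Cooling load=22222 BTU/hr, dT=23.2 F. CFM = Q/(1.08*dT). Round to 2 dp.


CFM = 22222 / (1.08 * 23.2) = 886.89

886.89 CFM


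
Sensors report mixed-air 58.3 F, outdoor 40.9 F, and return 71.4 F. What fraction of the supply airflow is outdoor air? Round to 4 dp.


frac = (58.3 - 71.4) / (40.9 - 71.4) = 0.4295

0.4295


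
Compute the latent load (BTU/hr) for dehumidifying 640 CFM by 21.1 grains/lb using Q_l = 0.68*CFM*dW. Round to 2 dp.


Q = 0.68 * 640 * 21.1 = 9182.72 BTU/hr

9182.72 BTU/hr


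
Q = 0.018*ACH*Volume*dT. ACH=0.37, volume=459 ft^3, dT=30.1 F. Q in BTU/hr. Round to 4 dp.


Q = 0.018 * 0.37 * 459 * 30.1 = 92.0139 BTU/hr

92.0139 BTU/hr


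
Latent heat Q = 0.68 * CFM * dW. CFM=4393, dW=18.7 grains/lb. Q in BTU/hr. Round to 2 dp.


Q = 0.68 * 4393 * 18.7 = 55861.39 BTU/hr

55861.39 BTU/hr


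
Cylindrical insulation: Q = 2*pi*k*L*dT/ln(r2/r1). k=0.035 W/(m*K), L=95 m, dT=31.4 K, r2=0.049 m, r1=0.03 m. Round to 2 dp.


Q = 2*pi*0.035*95*31.4/ln(0.049/0.03) = 1337.07 W

1337.07 W


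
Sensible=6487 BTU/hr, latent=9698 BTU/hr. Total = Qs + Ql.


Qt = 6487 + 9698 = 16185 BTU/hr

16185 BTU/hr


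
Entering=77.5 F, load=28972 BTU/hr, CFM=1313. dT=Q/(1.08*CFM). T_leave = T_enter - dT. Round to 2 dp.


dT = 28972/(1.08*1313) = 20.4310
T_leave = 77.5 - 20.4310 = 57.07 F

57.07 F


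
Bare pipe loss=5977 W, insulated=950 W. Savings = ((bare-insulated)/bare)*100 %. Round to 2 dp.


Savings = ((5977-950)/5977)*100 = 84.11 %

84.11 %


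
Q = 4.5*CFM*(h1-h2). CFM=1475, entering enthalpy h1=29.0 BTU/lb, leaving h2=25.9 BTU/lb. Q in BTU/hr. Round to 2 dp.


Q = 4.5 * 1475 * (29.0 - 25.9) = 20576.25 BTU/hr

20576.25 BTU/hr


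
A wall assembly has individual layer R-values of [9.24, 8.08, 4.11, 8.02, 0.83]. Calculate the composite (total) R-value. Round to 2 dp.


R_total = 9.24 + 8.08 + 4.11 + 8.02 + 0.83 = 30.28

30.28


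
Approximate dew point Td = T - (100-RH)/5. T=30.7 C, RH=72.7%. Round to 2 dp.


Td = 30.7 - (100-72.7)/5 = 25.24 C

25.24 C


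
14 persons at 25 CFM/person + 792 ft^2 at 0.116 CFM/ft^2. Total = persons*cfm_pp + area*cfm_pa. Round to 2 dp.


Total = 14*25 + 792*0.116 = 441.87 CFM

441.87 CFM


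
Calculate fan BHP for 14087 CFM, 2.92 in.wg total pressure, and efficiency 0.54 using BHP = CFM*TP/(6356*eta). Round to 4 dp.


BHP = 14087 * 2.92 / (6356 * 0.54) = 11.9846 hp

11.9846 hp


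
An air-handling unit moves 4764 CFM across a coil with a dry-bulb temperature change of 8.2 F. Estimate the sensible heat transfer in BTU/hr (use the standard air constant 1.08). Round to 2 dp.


Q = 1.08 * 4764 * 8.2 = 42189.98 BTU/hr

42189.98 BTU/hr


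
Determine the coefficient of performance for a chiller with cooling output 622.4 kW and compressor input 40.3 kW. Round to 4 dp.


COP = 622.4 / 40.3 = 15.4442

15.4442


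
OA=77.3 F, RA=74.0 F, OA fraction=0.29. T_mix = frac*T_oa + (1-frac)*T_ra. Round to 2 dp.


T_mix = 0.29*77.3 + 0.71*74.0 = 74.96 F

74.96 F


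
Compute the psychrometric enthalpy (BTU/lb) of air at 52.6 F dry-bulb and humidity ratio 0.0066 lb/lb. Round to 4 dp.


h = 0.24*52.6 + 0.0066*(1061+0.444*52.6) = 19.7807 BTU/lb

19.7807 BTU/lb


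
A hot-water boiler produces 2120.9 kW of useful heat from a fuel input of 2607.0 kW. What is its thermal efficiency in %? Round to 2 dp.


eta = (2120.9/2607.0)*100 = 81.35 %

81.35 %


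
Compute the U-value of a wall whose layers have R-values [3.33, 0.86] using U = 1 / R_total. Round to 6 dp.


R_total = 3.33 + 0.86 = 4.19
U = 1/4.19 = 0.238663

0.238663


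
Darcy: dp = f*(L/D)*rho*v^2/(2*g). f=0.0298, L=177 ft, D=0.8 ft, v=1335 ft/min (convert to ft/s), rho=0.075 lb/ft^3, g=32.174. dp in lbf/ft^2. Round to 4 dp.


v_fps = 1335/60 = 22.25 ft/s
dp = 0.0298*(177/0.8)*0.075*22.25^2/(2*32.174) = 3.8044 lbf/ft^2

3.8044 lbf/ft^2


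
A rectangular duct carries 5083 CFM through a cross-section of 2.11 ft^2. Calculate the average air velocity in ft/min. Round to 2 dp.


V = 5083 / 2.11 = 2409.00 ft/min

2409.00 ft/min


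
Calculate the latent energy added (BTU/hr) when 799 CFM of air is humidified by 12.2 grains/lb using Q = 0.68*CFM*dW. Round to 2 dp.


Q = 0.68 * 799 * 12.2 = 6628.50 BTU/hr

6628.50 BTU/hr


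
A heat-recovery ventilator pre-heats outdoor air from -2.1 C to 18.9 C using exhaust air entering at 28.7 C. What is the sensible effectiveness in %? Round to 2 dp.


eff = (18.9-(-2.1))/(28.7-(-2.1))*100 = 68.18 %

68.18 %


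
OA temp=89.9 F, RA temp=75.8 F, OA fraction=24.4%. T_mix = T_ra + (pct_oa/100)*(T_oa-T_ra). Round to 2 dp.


T_mix = 75.8 + (24.4/100)*(89.9-75.8) = 79.24 F

79.24 F


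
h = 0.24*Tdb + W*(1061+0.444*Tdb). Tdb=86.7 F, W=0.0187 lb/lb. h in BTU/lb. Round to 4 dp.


h = 0.24*86.7 + 0.0187*(1061+0.444*86.7) = 41.3686 BTU/lb

41.3686 BTU/lb


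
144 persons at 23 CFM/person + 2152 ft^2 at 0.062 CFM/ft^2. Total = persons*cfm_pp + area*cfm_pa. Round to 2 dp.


Total = 144*23 + 2152*0.062 = 3445.42 CFM

3445.42 CFM


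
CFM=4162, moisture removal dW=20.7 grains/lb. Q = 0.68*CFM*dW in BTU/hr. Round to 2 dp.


Q = 0.68 * 4162 * 20.7 = 58584.31 BTU/hr

58584.31 BTU/hr


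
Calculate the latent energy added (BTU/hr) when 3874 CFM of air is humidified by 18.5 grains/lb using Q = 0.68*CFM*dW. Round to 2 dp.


Q = 0.68 * 3874 * 18.5 = 48734.92 BTU/hr

48734.92 BTU/hr


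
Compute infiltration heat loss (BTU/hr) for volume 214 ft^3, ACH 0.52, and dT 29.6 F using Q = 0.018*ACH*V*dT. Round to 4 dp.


Q = 0.018 * 0.52 * 214 * 29.6 = 59.2900 BTU/hr

59.2900 BTU/hr


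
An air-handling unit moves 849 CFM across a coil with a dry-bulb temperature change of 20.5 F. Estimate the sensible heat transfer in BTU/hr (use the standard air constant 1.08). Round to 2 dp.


Q = 1.08 * 849 * 20.5 = 18796.86 BTU/hr

18796.86 BTU/hr


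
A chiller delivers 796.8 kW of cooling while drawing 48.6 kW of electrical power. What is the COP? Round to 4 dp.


COP = 796.8 / 48.6 = 16.3951

16.3951


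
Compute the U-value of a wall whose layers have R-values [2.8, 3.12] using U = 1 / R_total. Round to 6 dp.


R_total = 2.8 + 3.12 = 5.92
U = 1/5.92 = 0.168919

0.168919


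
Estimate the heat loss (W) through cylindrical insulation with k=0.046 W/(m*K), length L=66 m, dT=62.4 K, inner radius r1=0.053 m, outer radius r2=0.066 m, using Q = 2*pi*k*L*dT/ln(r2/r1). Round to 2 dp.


Q = 2*pi*0.046*66*62.4/ln(0.066/0.053) = 5426.29 W

5426.29 W


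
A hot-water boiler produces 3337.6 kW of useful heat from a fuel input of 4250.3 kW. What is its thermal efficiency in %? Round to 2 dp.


eta = (3337.6/4250.3)*100 = 78.53 %

78.53 %


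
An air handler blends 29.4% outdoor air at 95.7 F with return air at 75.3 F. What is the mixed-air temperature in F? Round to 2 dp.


T_mix = 75.3 + (29.4/100)*(95.7-75.3) = 81.30 F

81.30 F


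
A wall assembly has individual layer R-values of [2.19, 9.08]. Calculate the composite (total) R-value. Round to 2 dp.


R_total = 2.19 + 9.08 = 11.27

11.27


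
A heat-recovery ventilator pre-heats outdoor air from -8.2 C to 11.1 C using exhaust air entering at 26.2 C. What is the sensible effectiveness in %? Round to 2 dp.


eff = (11.1-(-8.2))/(26.2-(-8.2))*100 = 56.10 %

56.10 %


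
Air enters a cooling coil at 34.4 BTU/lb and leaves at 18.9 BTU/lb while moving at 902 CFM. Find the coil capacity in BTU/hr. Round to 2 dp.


Q = 4.5 * 902 * (34.4 - 18.9) = 62914.50 BTU/hr

62914.50 BTU/hr


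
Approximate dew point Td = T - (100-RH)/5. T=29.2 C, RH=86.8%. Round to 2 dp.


Td = 29.2 - (100-86.8)/5 = 26.56 C

26.56 C


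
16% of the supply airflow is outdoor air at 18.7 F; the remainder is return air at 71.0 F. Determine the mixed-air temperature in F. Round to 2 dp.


T_mix = 0.16*18.7 + 0.84*71.0 = 62.63 F

62.63 F


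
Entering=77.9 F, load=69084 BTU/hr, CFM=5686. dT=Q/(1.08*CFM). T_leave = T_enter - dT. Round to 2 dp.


dT = 69084/(1.08*5686) = 11.2499
T_leave = 77.9 - 11.2499 = 66.65 F

66.65 F


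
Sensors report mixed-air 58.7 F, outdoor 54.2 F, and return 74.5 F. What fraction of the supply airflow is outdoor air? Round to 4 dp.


frac = (58.7 - 74.5) / (54.2 - 74.5) = 0.7783

0.7783


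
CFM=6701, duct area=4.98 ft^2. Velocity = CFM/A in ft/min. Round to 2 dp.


V = 6701 / 4.98 = 1345.58 ft/min

1345.58 ft/min


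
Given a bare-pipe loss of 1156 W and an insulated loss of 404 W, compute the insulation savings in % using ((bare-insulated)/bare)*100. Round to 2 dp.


Savings = ((1156-404)/1156)*100 = 65.05 %

65.05 %


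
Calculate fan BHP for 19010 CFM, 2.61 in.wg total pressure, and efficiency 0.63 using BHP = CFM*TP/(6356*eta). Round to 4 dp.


BHP = 19010 * 2.61 / (6356 * 0.63) = 12.3908 hp

12.3908 hp


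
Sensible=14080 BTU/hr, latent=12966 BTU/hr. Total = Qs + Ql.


Qt = 14080 + 12966 = 27046 BTU/hr

27046 BTU/hr


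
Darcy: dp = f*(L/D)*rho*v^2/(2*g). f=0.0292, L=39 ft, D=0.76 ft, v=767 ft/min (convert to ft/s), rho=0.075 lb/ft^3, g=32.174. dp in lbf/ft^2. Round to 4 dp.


v_fps = 767/60 = 12.7833 ft/s
dp = 0.0292*(39/0.76)*0.075*12.7833^2/(2*32.174) = 0.2854 lbf/ft^2

0.2854 lbf/ft^2


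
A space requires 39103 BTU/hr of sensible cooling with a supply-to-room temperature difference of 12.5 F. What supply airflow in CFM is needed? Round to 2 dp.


CFM = 39103 / (1.08 * 12.5) = 2896.52

2896.52 CFM


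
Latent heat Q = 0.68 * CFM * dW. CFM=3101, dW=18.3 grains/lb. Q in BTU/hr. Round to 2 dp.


Q = 0.68 * 3101 * 18.3 = 38588.84 BTU/hr

38588.84 BTU/hr


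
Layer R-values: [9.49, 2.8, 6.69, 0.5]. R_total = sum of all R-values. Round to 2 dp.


R_total = 9.49 + 2.8 + 6.69 + 0.5 = 19.48

19.48


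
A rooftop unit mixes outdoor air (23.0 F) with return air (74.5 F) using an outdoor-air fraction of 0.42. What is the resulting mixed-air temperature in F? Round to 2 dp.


T_mix = 0.42*23.0 + 0.58*74.5 = 52.87 F

52.87 F


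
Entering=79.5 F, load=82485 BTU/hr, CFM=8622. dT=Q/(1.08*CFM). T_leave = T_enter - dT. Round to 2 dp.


dT = 82485/(1.08*8622) = 8.8582
T_leave = 79.5 - 8.8582 = 70.64 F

70.64 F


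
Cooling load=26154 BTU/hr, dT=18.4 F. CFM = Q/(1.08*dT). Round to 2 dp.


CFM = 26154 / (1.08 * 18.4) = 1316.12

1316.12 CFM


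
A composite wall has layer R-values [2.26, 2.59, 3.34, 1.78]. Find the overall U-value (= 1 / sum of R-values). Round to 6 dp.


R_total = 2.26 + 2.59 + 3.34 + 1.78 = 9.97
U = 1/9.97 = 0.100301

0.100301


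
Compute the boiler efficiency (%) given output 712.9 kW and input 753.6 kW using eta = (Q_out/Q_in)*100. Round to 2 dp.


eta = (712.9/753.6)*100 = 94.60 %

94.60 %


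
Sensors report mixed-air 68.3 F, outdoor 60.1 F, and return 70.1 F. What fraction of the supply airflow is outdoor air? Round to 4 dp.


frac = (68.3 - 70.1) / (60.1 - 70.1) = 0.1800

0.1800


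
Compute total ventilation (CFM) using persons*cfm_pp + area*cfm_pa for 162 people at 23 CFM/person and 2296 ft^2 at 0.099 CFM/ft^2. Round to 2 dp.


Total = 162*23 + 2296*0.099 = 3953.30 CFM

3953.30 CFM


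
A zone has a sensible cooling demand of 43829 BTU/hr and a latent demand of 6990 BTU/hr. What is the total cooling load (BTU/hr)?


Qt = 43829 + 6990 = 50819 BTU/hr

50819 BTU/hr


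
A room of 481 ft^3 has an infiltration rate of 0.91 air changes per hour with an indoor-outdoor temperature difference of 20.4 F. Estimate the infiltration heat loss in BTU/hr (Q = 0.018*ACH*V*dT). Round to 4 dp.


Q = 0.018 * 0.91 * 481 * 20.4 = 160.7271 BTU/hr

160.7271 BTU/hr


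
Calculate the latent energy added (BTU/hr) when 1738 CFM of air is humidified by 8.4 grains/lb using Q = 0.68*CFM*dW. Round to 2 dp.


Q = 0.68 * 1738 * 8.4 = 9927.46 BTU/hr

9927.46 BTU/hr


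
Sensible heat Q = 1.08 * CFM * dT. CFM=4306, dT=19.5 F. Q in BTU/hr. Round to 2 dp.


Q = 1.08 * 4306 * 19.5 = 90684.36 BTU/hr

90684.36 BTU/hr


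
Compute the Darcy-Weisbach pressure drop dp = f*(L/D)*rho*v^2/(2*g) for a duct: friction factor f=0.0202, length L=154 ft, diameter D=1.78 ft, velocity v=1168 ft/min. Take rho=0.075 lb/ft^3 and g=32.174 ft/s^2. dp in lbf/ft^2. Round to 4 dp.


v_fps = 1168/60 = 19.4667 ft/s
dp = 0.0202*(154/1.78)*0.075*19.4667^2/(2*32.174) = 0.7719 lbf/ft^2

0.7719 lbf/ft^2
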